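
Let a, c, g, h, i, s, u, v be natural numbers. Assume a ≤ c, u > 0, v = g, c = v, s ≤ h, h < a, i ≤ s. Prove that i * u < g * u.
c = v and v = g, hence c = g. From s ≤ h and h < a, s < a. a ≤ c, so s < c. Because i ≤ s, i < c. c = g, so i < g. Combined with u > 0, by multiplying by a positive, i * u < g * u.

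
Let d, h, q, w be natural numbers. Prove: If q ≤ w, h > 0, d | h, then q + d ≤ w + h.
d | h and h > 0, therefore d ≤ h. Since q ≤ w, q + d ≤ w + h.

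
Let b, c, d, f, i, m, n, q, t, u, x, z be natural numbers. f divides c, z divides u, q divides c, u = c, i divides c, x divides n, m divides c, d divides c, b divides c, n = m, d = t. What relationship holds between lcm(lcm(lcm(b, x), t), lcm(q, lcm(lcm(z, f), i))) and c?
lcm(lcm(lcm(b, x), t), lcm(q, lcm(lcm(z, f), i))) divides c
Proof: From n = m and x divides n, x divides m. Since m divides c, x divides c. Since b divides c, lcm(b, x) divides c. From d = t and d divides c, t divides c. Since lcm(b, x) divides c, lcm(lcm(b, x), t) divides c. From u = c and z divides u, z divides c. Since f divides c, lcm(z, f) divides c. Since i divides c, lcm(lcm(z, f), i) divides c. Since q divides c, lcm(q, lcm(lcm(z, f), i)) divides c. lcm(lcm(b, x), t) divides c, so lcm(lcm(lcm(b, x), t), lcm(q, lcm(lcm(z, f), i))) divides c.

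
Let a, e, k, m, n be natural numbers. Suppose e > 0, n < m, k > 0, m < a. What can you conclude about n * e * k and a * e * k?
n * e * k < a * e * k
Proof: n < m and m < a, so n < a. e > 0, so n * e < a * e. Since k > 0, n * e * k < a * e * k.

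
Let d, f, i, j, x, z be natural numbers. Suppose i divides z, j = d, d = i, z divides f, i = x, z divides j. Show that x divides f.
j = d and z divides j, hence z divides d. d = i, so z divides i. Since i divides z, z = i. i = x, so z = x. z divides f, so x divides f.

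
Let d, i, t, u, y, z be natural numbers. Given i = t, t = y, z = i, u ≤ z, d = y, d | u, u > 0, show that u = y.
i = t and t = y, thus i = y. From z = i and u ≤ z, u ≤ i. Since i = y, u ≤ y. d = y and d | u, so y | u. u > 0, so y ≤ u. Because u ≤ y, u = y.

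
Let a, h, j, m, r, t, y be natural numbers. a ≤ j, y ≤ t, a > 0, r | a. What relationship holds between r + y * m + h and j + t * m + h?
r + y * m + h ≤ j + t * m + h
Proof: Because r | a and a > 0, r ≤ a. Since a ≤ j, r ≤ j. y ≤ t, therefore y * m ≤ t * m. Then y * m + h ≤ t * m + h. r ≤ j, so r + y * m + h ≤ j + t * m + h.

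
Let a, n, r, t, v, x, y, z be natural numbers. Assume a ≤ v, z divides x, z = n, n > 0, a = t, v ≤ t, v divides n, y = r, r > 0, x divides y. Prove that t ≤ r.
a = t and a ≤ v, thus t ≤ v. Since v ≤ t, v = t. From v divides n and n > 0, v ≤ n. v = t, so t ≤ n. z divides x and x divides y, thus z divides y. z = n, so n divides y. Since y = r, n divides r. r > 0, so n ≤ r. Since t ≤ n, t ≤ r.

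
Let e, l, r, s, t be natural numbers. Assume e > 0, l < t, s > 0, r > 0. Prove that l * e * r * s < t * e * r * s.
Because l < t and e > 0, by multiplying by a positive, l * e < t * e. Combining with r > 0, by multiplying by a positive, l * e * r < t * e * r. Combining with s > 0, by multiplying by a positive, l * e * r * s < t * e * r * s.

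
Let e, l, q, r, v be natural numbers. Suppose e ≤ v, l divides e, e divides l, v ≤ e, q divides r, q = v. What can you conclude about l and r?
l divides r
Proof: Because v ≤ e and e ≤ v, v = e. Since q = v, q = e. e divides l and l divides e, therefore e = l. Since q = e, q = l. q divides r, so l divides r.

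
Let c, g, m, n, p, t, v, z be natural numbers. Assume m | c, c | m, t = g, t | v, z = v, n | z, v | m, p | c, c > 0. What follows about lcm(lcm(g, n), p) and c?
lcm(lcm(g, n), p) ≤ c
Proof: Since m | c and c | m, m = c. t = g and t | v, hence g | v. z = v and n | z, so n | v. g | v, so lcm(g, n) | v. Since v | m, lcm(g, n) | m. Since m = c, lcm(g, n) | c. p | c, so lcm(lcm(g, n), p) | c. Since c > 0, lcm(lcm(g, n), p) ≤ c.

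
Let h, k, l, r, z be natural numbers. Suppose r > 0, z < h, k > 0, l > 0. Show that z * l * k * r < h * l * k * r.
z < h and l > 0. By multiplying by a positive, z * l < h * l. Since k > 0, by multiplying by a positive, z * l * k < h * l * k. Since r > 0, by multiplying by a positive, z * l * k * r < h * l * k * r.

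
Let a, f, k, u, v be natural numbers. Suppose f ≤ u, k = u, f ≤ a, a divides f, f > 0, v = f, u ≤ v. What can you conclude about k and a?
k = a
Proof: Because v = f and u ≤ v, u ≤ f. Since f ≤ u, u = f. Because k = u, k = f. a divides f and f > 0, so a ≤ f. Since f ≤ a, f = a. Since k = f, k = a.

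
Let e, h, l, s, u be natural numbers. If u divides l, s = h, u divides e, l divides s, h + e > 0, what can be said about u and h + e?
u ≤ h + e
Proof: u divides l and l divides s, thus u divides s. s = h, so u divides h. u divides e, so u divides h + e. Because h + e > 0, u ≤ h + e.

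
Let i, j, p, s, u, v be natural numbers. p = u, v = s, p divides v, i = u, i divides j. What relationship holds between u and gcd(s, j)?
u divides gcd(s, j)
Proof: v = s and p divides v, so p divides s. Since p = u, u divides s. Since i = u and i divides j, u divides j. u divides s, so u divides gcd(s, j).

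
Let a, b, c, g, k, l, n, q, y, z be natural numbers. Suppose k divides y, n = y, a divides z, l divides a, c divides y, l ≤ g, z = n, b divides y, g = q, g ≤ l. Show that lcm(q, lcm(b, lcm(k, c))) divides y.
From z = n and n = y, z = y. l ≤ g and g ≤ l, thus l = g. l divides a and a divides z, so l divides z. l = g, so g divides z. g = q, so q divides z. From z = y, q divides y. Since k divides y and c divides y, lcm(k, c) divides y. b divides y, so lcm(b, lcm(k, c)) divides y. Because q divides y, lcm(q, lcm(b, lcm(k, c))) divides y.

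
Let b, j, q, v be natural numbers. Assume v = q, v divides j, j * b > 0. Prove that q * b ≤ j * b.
From v = q and v divides j, q divides j. Then q * b divides j * b. Since j * b > 0, q * b ≤ j * b.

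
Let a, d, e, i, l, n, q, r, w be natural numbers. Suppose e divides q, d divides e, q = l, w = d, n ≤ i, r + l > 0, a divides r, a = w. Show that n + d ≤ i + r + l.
a = w and w = d, so a = d. a divides r, so d divides r. From d divides e and e divides q, d divides q. q = l, so d divides l. d divides r, so d divides r + l. r + l > 0, so d ≤ r + l. Since n ≤ i, n + d ≤ i + r + l.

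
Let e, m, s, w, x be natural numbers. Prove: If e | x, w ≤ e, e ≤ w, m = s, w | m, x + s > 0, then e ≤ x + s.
w ≤ e and e ≤ w, hence w = e. m = s and w | m, so w | s. Since w = e, e | s. Because e | x, e | x + s. x + s > 0, so e ≤ x + s.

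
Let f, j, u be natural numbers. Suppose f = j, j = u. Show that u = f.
f = j and j = u, hence f = u. Then u = f.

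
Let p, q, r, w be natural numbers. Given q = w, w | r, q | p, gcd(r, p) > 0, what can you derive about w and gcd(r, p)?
w ≤ gcd(r, p)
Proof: From q = w and q | p, w | p. w | r, so w | gcd(r, p). gcd(r, p) > 0, so w ≤ gcd(r, p).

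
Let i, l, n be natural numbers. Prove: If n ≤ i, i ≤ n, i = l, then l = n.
Because n ≤ i and i ≤ n, n = i. Since i = l, n = l. Then l = n.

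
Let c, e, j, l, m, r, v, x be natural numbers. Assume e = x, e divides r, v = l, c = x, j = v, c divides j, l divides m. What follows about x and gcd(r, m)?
x divides gcd(r, m)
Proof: e = x and e divides r, hence x divides r. j = v and c divides j, therefore c divides v. c = x, so x divides v. v = l, so x divides l. Because l divides m, x divides m. Since x divides r, x divides gcd(r, m).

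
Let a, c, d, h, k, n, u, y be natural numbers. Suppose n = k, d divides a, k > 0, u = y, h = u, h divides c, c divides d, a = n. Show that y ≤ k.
From a = n and n = k, a = k. h = u and h divides c, hence u divides c. c divides d and d divides a, therefore c divides a. Because u divides c, u divides a. a = k, so u divides k. Since k > 0, u ≤ k. From u = y, y ≤ k.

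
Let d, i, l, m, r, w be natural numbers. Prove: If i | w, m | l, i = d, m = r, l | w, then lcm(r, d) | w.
Because m | l and l | w, m | w. Since m = r, r | w. From i = d and i | w, d | w. Because r | w, lcm(r, d) | w.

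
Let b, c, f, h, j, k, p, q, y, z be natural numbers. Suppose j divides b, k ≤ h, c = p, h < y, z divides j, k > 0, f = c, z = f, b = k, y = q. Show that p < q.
f = c and c = p, hence f = p. z = f and z divides j, therefore f divides j. From b = k and j divides b, j divides k. f divides j, so f divides k. Because k > 0, f ≤ k. Because f = p, p ≤ k. From k ≤ h and h < y, k < y. y = q, so k < q. Since p ≤ k, p < q.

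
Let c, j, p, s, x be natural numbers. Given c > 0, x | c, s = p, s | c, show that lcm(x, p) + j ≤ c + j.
Since s = p and s | c, p | c. Because x | c, lcm(x, p) | c. c > 0, so lcm(x, p) ≤ c. Then lcm(x, p) + j ≤ c + j.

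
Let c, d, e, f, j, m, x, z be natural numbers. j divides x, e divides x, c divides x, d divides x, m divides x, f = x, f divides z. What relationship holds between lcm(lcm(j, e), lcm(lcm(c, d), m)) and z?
lcm(lcm(j, e), lcm(lcm(c, d), m)) divides z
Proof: Since j divides x and e divides x, lcm(j, e) divides x. c divides x and d divides x, thus lcm(c, d) divides x. Since m divides x, lcm(lcm(c, d), m) divides x. lcm(j, e) divides x, so lcm(lcm(j, e), lcm(lcm(c, d), m)) divides x. f = x and f divides z, so x divides z. From lcm(lcm(j, e), lcm(lcm(c, d), m)) divides x, lcm(lcm(j, e), lcm(lcm(c, d), m)) divides z.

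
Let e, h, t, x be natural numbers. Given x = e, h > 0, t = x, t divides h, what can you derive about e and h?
e ≤ h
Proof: t = x and x = e, so t = e. Since t divides h, e divides h. Because h > 0, e ≤ h.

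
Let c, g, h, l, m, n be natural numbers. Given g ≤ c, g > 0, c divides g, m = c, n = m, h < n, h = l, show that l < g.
From c divides g and g > 0, c ≤ g. Since g ≤ c, c = g. n = m and m = c, therefore n = c. Since h = l and h < n, l < n. n = c, so l < c. c = g, so l < g.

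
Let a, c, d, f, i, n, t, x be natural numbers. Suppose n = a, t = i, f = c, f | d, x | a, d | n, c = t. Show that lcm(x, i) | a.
From c = t and t = i, c = i. Since f = c and f | d, c | d. Because n = a and d | n, d | a. Since c | d, c | a. Since c = i, i | a. Since x | a, lcm(x, i) | a.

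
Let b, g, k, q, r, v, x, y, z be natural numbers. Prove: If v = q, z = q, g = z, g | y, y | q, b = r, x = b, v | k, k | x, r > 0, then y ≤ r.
g = z and g | y, hence z | y. z = q, so q | y. y | q, so q = y. Since v = q, v = y. v | k and k | x, so v | x. x = b, so v | b. Since b = r, v | r. Since r > 0, v ≤ r. v = y, so y ≤ r.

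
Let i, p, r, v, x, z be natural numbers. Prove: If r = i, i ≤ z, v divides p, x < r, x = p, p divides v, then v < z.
From p divides v and v divides p, p = v. x = p and x < r, hence p < r. Since r = i, p < i. p = v, so v < i. i ≤ z, so v < z.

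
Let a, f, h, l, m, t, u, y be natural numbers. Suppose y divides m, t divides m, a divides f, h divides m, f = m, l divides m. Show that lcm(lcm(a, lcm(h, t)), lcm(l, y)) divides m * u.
f = m and a divides f, hence a divides m. h divides m and t divides m, hence lcm(h, t) divides m. Since a divides m, lcm(a, lcm(h, t)) divides m. l divides m and y divides m, thus lcm(l, y) divides m. lcm(a, lcm(h, t)) divides m, so lcm(lcm(a, lcm(h, t)), lcm(l, y)) divides m. Then lcm(lcm(a, lcm(h, t)), lcm(l, y)) divides m * u.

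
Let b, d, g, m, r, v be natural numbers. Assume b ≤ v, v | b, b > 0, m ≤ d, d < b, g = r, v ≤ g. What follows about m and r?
m < r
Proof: From v | b and b > 0, v ≤ b. Since b ≤ v, b = v. Because m ≤ d and d < b, m < b. b = v, so m < v. g = r and v ≤ g, hence v ≤ r. m < v, so m < r.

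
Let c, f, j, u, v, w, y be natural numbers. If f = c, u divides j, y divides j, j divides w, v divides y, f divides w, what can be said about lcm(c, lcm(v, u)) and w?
lcm(c, lcm(v, u)) divides w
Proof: f = c and f divides w, thus c divides w. Because v divides y and y divides j, v divides j. Since u divides j, lcm(v, u) divides j. Since j divides w, lcm(v, u) divides w. c divides w, so lcm(c, lcm(v, u)) divides w.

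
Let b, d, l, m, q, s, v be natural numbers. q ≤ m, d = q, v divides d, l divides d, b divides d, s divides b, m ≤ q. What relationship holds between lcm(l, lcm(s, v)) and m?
lcm(l, lcm(s, v)) divides m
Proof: Since q ≤ m and m ≤ q, q = m. Since d = q, d = m. From s divides b and b divides d, s divides d. v divides d, so lcm(s, v) divides d. Because l divides d, lcm(l, lcm(s, v)) divides d. From d = m, lcm(l, lcm(s, v)) divides m.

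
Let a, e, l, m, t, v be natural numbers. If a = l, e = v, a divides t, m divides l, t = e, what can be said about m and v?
m divides v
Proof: t = e and a divides t, hence a divides e. Since a = l, l divides e. Since e = v, l divides v. m divides l, so m divides v.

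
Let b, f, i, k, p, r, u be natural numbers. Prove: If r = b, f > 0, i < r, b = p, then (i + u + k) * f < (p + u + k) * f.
r = b and b = p, therefore r = p. From i < r, i < p. Then i + u < p + u. Then i + u + k < p + u + k. Since f > 0, by multiplying by a positive, (i + u + k) * f < (p + u + k) * f.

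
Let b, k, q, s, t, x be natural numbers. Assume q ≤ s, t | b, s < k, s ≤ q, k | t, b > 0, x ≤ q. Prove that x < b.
q ≤ s and s ≤ q, hence q = s. Because x ≤ q, x ≤ s. Because k | t and t | b, k | b. Since b > 0, k ≤ b. s < k, so s < b. Because x ≤ s, x < b.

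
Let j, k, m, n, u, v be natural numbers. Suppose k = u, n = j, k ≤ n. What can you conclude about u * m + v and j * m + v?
u * m + v ≤ j * m + v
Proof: n = j and k ≤ n, hence k ≤ j. Since k = u, u ≤ j. By multiplying by a non-negative, u * m ≤ j * m. Then u * m + v ≤ j * m + v.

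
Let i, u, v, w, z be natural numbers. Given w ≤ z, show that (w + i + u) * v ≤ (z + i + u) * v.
Because w ≤ z, w + i ≤ z + i. Then w + i + u ≤ z + i + u. Then (w + i + u) * v ≤ (z + i + u) * v.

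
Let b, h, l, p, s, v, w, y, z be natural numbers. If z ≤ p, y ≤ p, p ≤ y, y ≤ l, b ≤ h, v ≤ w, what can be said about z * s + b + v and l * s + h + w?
z * s + b + v ≤ l * s + h + w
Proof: y ≤ p and p ≤ y, thus y = p. Since y ≤ l, p ≤ l. Since z ≤ p, z ≤ l. Then z * s ≤ l * s. From b ≤ h and v ≤ w, b + v ≤ h + w. z * s ≤ l * s, so z * s + b + v ≤ l * s + h + w.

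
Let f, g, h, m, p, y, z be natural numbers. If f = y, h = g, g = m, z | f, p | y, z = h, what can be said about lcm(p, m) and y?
lcm(p, m) | y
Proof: Since z = h and h = g, z = g. f = y and z | f, hence z | y. z = g, so g | y. Since g = m, m | y. p | y, so lcm(p, m) | y.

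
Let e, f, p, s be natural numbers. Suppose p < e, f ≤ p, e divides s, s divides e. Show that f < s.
e divides s and s divides e, so e = s. Since f ≤ p and p < e, f < e. Since e = s, f < s.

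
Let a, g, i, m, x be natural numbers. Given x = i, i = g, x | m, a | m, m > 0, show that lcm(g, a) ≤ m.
Since x = i and i = g, x = g. Since x | m, g | m. a | m, so lcm(g, a) | m. Since m > 0, lcm(g, a) ≤ m.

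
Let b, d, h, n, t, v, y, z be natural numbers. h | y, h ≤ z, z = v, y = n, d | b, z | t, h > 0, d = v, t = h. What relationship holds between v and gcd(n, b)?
v | gcd(n, b)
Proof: From t = h and z | t, z | h. h > 0, so z ≤ h. h ≤ z, so h = z. Since z = v, h = v. y = n and h | y, so h | n. Since h = v, v | n. d = v and d | b, thus v | b. Since v | n, v | gcd(n, b).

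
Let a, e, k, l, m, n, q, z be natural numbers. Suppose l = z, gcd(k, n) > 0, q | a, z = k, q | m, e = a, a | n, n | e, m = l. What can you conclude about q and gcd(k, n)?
q ≤ gcd(k, n)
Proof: l = z and z = k, therefore l = k. Since m = l, m = k. q | m, so q | k. Since e = a and n | e, n | a. a | n, so a = n. q | a, so q | n. q | k, so q | gcd(k, n). gcd(k, n) > 0, so q ≤ gcd(k, n).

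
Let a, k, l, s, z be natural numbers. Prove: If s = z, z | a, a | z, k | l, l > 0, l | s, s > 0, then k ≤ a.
z | a and a | z, thus z = a. Since s = z, s = a. Because k | l and l > 0, k ≤ l. l | s and s > 0, hence l ≤ s. k ≤ l, so k ≤ s. Since s = a, k ≤ a.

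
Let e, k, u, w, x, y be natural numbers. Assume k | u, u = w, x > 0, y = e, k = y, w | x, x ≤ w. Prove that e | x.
Since w | x and x > 0, w ≤ x. x ≤ w, so w = x. Since u = w, u = x. k = y and k | u, therefore y | u. u = x, so y | x. y = e, so e | x.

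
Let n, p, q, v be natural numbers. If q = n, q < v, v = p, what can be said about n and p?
n < p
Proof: q = n and q < v, thus n < v. v = p, so n < p.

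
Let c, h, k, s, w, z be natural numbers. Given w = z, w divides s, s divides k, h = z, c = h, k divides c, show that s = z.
w = z and w divides s, therefore z divides s. c = h and k divides c, hence k divides h. h = z, so k divides z. s divides k, so s divides z. z divides s, so z = s. Then s = z.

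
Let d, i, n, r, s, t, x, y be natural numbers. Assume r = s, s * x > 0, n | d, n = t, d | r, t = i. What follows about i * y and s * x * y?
i * y ≤ s * x * y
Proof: n = t and n | d, thus t | d. d | r, so t | r. t = i, so i | r. r = s, so i | s. Then i | s * x. s * x > 0, so i ≤ s * x. Then i * y ≤ s * x * y.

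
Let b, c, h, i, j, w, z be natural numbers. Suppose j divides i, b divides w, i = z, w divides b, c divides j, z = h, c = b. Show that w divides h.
b divides w and w divides b, therefore b = w. From c = b and c divides j, b divides j. From b = w, w divides j. i = z and j divides i, hence j divides z. Since z = h, j divides h. w divides j, so w divides h.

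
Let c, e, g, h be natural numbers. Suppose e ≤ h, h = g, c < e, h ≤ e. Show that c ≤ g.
e ≤ h and h ≤ e, so e = h. Since c < e, c < h. h = g, so c < g. Then c ≤ g.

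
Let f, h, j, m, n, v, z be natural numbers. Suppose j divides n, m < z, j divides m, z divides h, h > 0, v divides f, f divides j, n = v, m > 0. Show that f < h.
n = v and j divides n, thus j divides v. Because v divides f, j divides f. Since f divides j, j = f. j divides m and m > 0, so j ≤ m. m < z, so j < z. z divides h and h > 0, thus z ≤ h. Since j < z, j < h. Since j = f, f < h.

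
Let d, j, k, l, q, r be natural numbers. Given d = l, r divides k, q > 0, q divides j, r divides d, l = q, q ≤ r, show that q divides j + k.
d = l and l = q, therefore d = q. Since r divides d, r divides q. Since q > 0, r ≤ q. q ≤ r, so r = q. Since r divides k, q divides k. Because q divides j, q divides j + k.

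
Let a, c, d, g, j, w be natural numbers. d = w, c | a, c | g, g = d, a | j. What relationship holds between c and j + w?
c | j + w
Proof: Because c | a and a | j, c | j. g = d and c | g, thus c | d. Because d = w, c | w. c | j, so c | j + w.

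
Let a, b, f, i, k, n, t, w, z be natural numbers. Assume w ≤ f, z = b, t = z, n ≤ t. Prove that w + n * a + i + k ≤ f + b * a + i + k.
Because t = z and z = b, t = b. Because n ≤ t, n ≤ b. Then n * a ≤ b * a. Since w ≤ f, w + n * a ≤ f + b * a. Then w + n * a + i ≤ f + b * a + i. Then w + n * a + i + k ≤ f + b * a + i + k.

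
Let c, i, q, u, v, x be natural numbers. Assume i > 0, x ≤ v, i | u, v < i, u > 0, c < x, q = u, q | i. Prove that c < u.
i | u and u > 0, hence i ≤ u. Because q = u and q | i, u | i. Since i > 0, u ≤ i. From i ≤ u, i = u. x ≤ v and v < i, thus x < i. c < x, so c < i. Since i = u, c < u.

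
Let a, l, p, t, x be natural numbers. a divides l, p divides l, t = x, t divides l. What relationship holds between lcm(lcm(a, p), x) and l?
lcm(lcm(a, p), x) divides l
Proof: a divides l and p divides l, so lcm(a, p) divides l. Since t = x and t divides l, x divides l. lcm(a, p) divides l, so lcm(lcm(a, p), x) divides l.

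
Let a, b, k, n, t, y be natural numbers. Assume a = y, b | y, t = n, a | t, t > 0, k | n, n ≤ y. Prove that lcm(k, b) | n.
Because a = y and a | t, y | t. Since t > 0, y ≤ t. t = n, so y ≤ n. n ≤ y, so y = n. Since b | y, b | n. Since k | n, lcm(k, b) | n.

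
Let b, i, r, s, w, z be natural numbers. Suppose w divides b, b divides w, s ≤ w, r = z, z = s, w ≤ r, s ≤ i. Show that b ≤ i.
Because w divides b and b divides w, w = b. r = z and z = s, so r = s. w ≤ r, so w ≤ s. Since s ≤ w, s = w. Since s ≤ i, w ≤ i. w = b, so b ≤ i.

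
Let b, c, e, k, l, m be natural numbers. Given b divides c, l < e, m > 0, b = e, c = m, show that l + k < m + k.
c = m and b divides c, so b divides m. Since m > 0, b ≤ m. Because b = e, e ≤ m. l < e, so l < m. Then l + k < m + k.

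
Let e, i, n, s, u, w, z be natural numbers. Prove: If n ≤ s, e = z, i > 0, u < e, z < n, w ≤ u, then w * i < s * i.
e = z and u < e, thus u < z. From w ≤ u, w < z. Since z < n and n ≤ s, z < s. Since w < z, w < s. i > 0, so w * i < s * i.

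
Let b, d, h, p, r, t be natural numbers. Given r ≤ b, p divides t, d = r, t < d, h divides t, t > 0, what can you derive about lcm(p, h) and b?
lcm(p, h) < b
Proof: p divides t and h divides t, thus lcm(p, h) divides t. t > 0, so lcm(p, h) ≤ t. From d = r and t < d, t < r. r ≤ b, so t < b. Because lcm(p, h) ≤ t, lcm(p, h) < b.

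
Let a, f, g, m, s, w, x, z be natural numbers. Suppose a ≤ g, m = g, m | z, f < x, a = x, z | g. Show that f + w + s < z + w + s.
m = g and m | z, so g | z. Since z | g, g = z. a = x and a ≤ g, hence x ≤ g. From g = z, x ≤ z. f < x, so f < z. Then f + w < z + w. Then f + w + s < z + w + s.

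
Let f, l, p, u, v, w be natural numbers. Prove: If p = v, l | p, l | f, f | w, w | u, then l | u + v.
Because l | f and f | w, l | w. w | u, so l | u. Since p = v and l | p, l | v. l | u, so l | u + v.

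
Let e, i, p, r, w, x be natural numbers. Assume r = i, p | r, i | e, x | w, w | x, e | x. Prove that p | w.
r = i and p | r, hence p | i. Since i | e, p | e. Because x | w and w | x, x = w. Since e | x, e | w. p | e, so p | w.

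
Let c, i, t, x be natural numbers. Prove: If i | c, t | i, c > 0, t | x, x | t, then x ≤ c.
t | x and x | t, hence t = x. t | i and i | c, hence t | c. Since c > 0, t ≤ c. Since t = x, x ≤ c.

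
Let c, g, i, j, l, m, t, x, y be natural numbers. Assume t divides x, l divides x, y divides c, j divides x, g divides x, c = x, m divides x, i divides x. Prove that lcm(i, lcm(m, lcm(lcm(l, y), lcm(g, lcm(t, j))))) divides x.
c = x and y divides c, therefore y divides x. l divides x, so lcm(l, y) divides x. Since t divides x and j divides x, lcm(t, j) divides x. Since g divides x, lcm(g, lcm(t, j)) divides x. lcm(l, y) divides x, so lcm(lcm(l, y), lcm(g, lcm(t, j))) divides x. Since m divides x, lcm(m, lcm(lcm(l, y), lcm(g, lcm(t, j)))) divides x. Because i divides x, lcm(i, lcm(m, lcm(lcm(l, y), lcm(g, lcm(t, j))))) divides x.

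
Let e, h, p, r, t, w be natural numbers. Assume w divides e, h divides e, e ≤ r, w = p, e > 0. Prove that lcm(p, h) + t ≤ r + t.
w = p and w divides e, thus p divides e. Since h divides e, lcm(p, h) divides e. Since e > 0, lcm(p, h) ≤ e. Since e ≤ r, lcm(p, h) ≤ r. Then lcm(p, h) + t ≤ r + t.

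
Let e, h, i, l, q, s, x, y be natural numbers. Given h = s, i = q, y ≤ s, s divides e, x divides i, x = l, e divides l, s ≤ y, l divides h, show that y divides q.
h = s and l divides h, therefore l divides s. s divides e and e divides l, thus s divides l. Because l divides s, l = s. Since x = l, x = s. Since s ≤ y and y ≤ s, s = y. Since x = s, x = y. i = q and x divides i, therefore x divides q. x = y, so y divides q.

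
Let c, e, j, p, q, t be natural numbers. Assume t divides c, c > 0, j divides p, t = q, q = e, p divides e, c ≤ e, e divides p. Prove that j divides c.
p divides e and e divides p, so p = e. t = q and q = e, hence t = e. t divides c, so e divides c. c > 0, so e ≤ c. c ≤ e, so e = c. Since p = e, p = c. Since j divides p, j divides c.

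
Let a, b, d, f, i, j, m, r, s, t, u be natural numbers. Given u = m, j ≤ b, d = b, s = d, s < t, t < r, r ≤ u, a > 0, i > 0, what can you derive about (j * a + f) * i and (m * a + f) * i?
(j * a + f) * i < (m * a + f) * i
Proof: s = d and s < t, hence d < t. d = b, so b < t. j ≤ b, so j < t. t < r and r ≤ u, therefore t < u. j < t, so j < u. u = m, so j < m. a > 0, so j * a < m * a. Then j * a + f < m * a + f. i > 0, so (j * a + f) * i < (m * a + f) * i.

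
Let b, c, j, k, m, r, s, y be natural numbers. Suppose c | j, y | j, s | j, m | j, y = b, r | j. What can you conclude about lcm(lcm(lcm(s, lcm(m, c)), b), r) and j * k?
lcm(lcm(lcm(s, lcm(m, c)), b), r) | j * k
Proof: m | j and c | j, hence lcm(m, c) | j. Since s | j, lcm(s, lcm(m, c)) | j. y = b and y | j, so b | j. From lcm(s, lcm(m, c)) | j, lcm(lcm(s, lcm(m, c)), b) | j. Since r | j, lcm(lcm(lcm(s, lcm(m, c)), b), r) | j. Then lcm(lcm(lcm(s, lcm(m, c)), b), r) | j * k.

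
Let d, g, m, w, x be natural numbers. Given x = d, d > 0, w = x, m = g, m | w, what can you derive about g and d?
g ≤ d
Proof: w = x and m | w, therefore m | x. Since x = d, m | d. Since m = g, g | d. Because d > 0, g ≤ d.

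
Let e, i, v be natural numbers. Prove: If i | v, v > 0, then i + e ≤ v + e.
Because i | v and v > 0, i ≤ v. Then i + e ≤ v + e.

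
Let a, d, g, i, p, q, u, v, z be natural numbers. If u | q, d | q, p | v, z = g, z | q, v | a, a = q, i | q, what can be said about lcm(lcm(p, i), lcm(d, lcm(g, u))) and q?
lcm(lcm(p, i), lcm(d, lcm(g, u))) | q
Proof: Because p | v and v | a, p | a. Since a = q, p | q. Since i | q, lcm(p, i) | q. z = g and z | q, so g | q. u | q, so lcm(g, u) | q. Because d | q, lcm(d, lcm(g, u)) | q. lcm(p, i) | q, so lcm(lcm(p, i), lcm(d, lcm(g, u))) | q.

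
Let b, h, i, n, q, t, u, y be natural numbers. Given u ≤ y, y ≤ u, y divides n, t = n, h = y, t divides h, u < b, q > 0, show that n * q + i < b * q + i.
u ≤ y and y ≤ u, hence u = y. h = y and t divides h, thus t divides y. Since t = n, n divides y. y divides n, so y = n. Since u = y, u = n. u < b, so n < b. Combining with q > 0, by multiplying by a positive, n * q < b * q. Then n * q + i < b * q + i.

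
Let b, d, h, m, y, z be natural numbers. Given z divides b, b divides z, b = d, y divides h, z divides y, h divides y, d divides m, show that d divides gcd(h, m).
y divides h and h divides y, so y = h. z divides b and b divides z, therefore z = b. z divides y, so b divides y. Since b = d, d divides y. Since y = h, d divides h. d divides m, so d divides gcd(h, m).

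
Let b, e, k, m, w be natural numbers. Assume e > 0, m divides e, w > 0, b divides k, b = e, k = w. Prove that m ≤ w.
m divides e and e > 0, thus m ≤ e. Because b = e and b divides k, e divides k. k = w, so e divides w. Since w > 0, e ≤ w. Since m ≤ e, m ≤ w.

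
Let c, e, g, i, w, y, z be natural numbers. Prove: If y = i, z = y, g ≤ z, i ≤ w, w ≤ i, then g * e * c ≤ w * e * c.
Since z = y and y = i, z = i. Because i ≤ w and w ≤ i, i = w. z = i, so z = w. Since g ≤ z, g ≤ w. By multiplying by a non-negative, g * e ≤ w * e. By multiplying by a non-negative, g * e * c ≤ w * e * c.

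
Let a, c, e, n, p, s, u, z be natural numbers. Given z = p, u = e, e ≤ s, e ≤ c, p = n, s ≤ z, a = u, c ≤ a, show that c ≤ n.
Because a = u and u = e, a = e. Because c ≤ a, c ≤ e. Since e ≤ c, e = c. From z = p and p = n, z = n. e ≤ s and s ≤ z, hence e ≤ z. z = n, so e ≤ n. From e = c, c ≤ n.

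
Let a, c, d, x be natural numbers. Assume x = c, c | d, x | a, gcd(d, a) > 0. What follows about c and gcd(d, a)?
c ≤ gcd(d, a)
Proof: x = c and x | a, therefore c | a. Since c | d, c | gcd(d, a). Since gcd(d, a) > 0, c ≤ gcd(d, a).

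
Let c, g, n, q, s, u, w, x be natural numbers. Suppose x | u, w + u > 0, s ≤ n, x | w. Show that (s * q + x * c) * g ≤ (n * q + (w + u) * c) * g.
s ≤ n, thus s * q ≤ n * q. x | w and x | u, thus x | w + u. Since w + u > 0, x ≤ w + u. Then x * c ≤ (w + u) * c. From s * q ≤ n * q, s * q + x * c ≤ n * q + (w + u) * c. Then (s * q + x * c) * g ≤ (n * q + (w + u) * c) * g.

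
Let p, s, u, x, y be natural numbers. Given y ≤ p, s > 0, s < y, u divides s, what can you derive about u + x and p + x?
u + x < p + x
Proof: Since u divides s and s > 0, u ≤ s. s < y and y ≤ p, therefore s < p. Since u ≤ s, u < p. Then u + x < p + x.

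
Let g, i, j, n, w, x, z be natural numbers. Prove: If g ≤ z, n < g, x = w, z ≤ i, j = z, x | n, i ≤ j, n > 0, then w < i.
Since j = z and i ≤ j, i ≤ z. From z ≤ i, z = i. x = w and x | n, so w | n. n > 0, so w ≤ n. n < g and g ≤ z, so n < z. Since w ≤ n, w < z. z = i, so w < i.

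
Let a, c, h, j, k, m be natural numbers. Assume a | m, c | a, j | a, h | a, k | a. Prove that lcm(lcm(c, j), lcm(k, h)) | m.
c | a and j | a, so lcm(c, j) | a. k | a and h | a, therefore lcm(k, h) | a. Since lcm(c, j) | a, lcm(lcm(c, j), lcm(k, h)) | a. a | m, so lcm(lcm(c, j), lcm(k, h)) | m.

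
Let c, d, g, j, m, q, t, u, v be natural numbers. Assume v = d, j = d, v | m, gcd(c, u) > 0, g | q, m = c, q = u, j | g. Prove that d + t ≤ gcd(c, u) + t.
Because m = c and v | m, v | c. Because v = d, d | c. From q = u and g | q, g | u. Since j | g, j | u. j = d, so d | u. Since d | c, d | gcd(c, u). Since gcd(c, u) > 0, d ≤ gcd(c, u). Then d + t ≤ gcd(c, u) + t.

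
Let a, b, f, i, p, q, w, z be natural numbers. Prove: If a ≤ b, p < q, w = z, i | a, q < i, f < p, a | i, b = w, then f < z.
b = w and w = z, therefore b = z. f < p and p < q, so f < q. i | a and a | i, thus i = a. Since q < i, q < a. Since f < q, f < a. Because a ≤ b, f < b. Since b = z, f < z.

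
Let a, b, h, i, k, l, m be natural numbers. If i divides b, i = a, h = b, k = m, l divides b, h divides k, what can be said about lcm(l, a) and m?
lcm(l, a) divides m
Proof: i = a and i divides b, therefore a divides b. Since l divides b, lcm(l, a) divides b. Since k = m and h divides k, h divides m. h = b, so b divides m. Since lcm(l, a) divides b, lcm(l, a) divides m.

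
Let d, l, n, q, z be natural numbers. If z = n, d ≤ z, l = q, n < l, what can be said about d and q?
d < q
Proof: z = n and d ≤ z, so d ≤ n. From l = q and n < l, n < q. Since d ≤ n, d < q.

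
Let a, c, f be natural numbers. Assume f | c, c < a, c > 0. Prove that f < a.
f | c and c > 0, thus f ≤ c. c < a, so f < a.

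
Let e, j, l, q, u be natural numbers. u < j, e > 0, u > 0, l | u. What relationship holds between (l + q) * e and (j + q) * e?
(l + q) * e < (j + q) * e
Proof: From l | u and u > 0, l ≤ u. u < j, so l < j. Then l + q < j + q. Since e > 0, (l + q) * e < (j + q) * e.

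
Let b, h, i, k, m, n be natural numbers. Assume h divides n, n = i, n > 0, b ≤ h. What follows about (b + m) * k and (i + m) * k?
(b + m) * k ≤ (i + m) * k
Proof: h divides n and n > 0, so h ≤ n. Since b ≤ h, b ≤ n. Since n = i, b ≤ i. Then b + m ≤ i + m. By multiplying by a non-negative, (b + m) * k ≤ (i + m) * k.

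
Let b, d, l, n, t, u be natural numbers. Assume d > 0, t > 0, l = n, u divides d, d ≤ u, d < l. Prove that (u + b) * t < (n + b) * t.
u divides d and d > 0, hence u ≤ d. Since d ≤ u, d = u. Because l = n and d < l, d < n. Since d = u, u < n. Then u + b < n + b. Since t > 0, by multiplying by a positive, (u + b) * t < (n + b) * t.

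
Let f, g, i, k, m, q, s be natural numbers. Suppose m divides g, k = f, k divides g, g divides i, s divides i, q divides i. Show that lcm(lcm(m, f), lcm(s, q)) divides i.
k = f and k divides g, hence f divides g. Because m divides g, lcm(m, f) divides g. g divides i, so lcm(m, f) divides i. s divides i and q divides i, hence lcm(s, q) divides i. Since lcm(m, f) divides i, lcm(lcm(m, f), lcm(s, q)) divides i.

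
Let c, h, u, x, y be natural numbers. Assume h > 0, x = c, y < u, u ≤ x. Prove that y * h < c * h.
y < u and u ≤ x, hence y < x. x = c, so y < c. h > 0, so y * h < c * h.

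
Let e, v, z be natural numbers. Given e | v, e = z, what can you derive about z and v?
z | v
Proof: From e = z and e | v, by substitution, z | v.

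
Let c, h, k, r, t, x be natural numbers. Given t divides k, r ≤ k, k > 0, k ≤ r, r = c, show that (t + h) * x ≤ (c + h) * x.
Because k ≤ r and r ≤ k, k = r. t divides k and k > 0, so t ≤ k. k = r, so t ≤ r. Since r = c, t ≤ c. Then t + h ≤ c + h. By multiplying by a non-negative, (t + h) * x ≤ (c + h) * x.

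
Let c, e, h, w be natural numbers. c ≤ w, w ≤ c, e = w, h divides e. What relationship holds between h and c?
h divides c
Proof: w ≤ c and c ≤ w, therefore w = c. e = w, so e = c. Since h divides e, h divides c.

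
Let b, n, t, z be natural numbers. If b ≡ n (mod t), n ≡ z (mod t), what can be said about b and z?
b ≡ z (mod t)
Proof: b ≡ n (mod t) and n ≡ z (mod t). By transitivity, b ≡ z (mod t).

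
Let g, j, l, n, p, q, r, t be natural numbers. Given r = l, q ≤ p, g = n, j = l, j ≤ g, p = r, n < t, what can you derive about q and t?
q < t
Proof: Because p = r and r = l, p = l. Since q ≤ p, q ≤ l. g = n and j ≤ g, so j ≤ n. Because n < t, j < t. j = l, so l < t. q ≤ l, so q < t.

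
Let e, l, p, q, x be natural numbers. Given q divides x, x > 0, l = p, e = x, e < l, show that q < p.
Since q divides x and x > 0, q ≤ x. e = x and e < l, therefore x < l. l = p, so x < p. From q ≤ x, q < p.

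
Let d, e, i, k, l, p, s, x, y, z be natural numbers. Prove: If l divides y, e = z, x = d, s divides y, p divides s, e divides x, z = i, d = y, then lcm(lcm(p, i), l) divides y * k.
p divides s and s divides y, hence p divides y. x = d and d = y, thus x = y. e = z and e divides x, so z divides x. x = y, so z divides y. Since z = i, i divides y. p divides y, so lcm(p, i) divides y. l divides y, so lcm(lcm(p, i), l) divides y. Then lcm(lcm(p, i), l) divides y * k.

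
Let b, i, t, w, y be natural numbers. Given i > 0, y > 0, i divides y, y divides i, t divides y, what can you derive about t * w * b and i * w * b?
t * w * b divides i * w * b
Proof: From y divides i and i > 0, y ≤ i. Since i divides y and y > 0, i ≤ y. y ≤ i, so y = i. Since t divides y, t divides i. Then t * w divides i * w. Then t * w * b divides i * w * b.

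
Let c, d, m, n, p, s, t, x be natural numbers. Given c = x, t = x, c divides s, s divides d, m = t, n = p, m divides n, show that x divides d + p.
c = x and c divides s, therefore x divides s. s divides d, so x divides d. m = t and t = x, thus m = x. From n = p and m divides n, m divides p. Because m = x, x divides p. Because x divides d, x divides d + p.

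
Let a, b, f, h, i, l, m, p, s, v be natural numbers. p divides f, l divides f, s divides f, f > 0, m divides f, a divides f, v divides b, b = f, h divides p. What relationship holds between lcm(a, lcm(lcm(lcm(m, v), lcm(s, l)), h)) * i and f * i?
lcm(a, lcm(lcm(lcm(m, v), lcm(s, l)), h)) * i ≤ f * i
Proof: b = f and v divides b, so v divides f. Since m divides f, lcm(m, v) divides f. s divides f and l divides f, so lcm(s, l) divides f. Since lcm(m, v) divides f, lcm(lcm(m, v), lcm(s, l)) divides f. From h divides p and p divides f, h divides f. Since lcm(lcm(m, v), lcm(s, l)) divides f, lcm(lcm(lcm(m, v), lcm(s, l)), h) divides f. Because a divides f, lcm(a, lcm(lcm(lcm(m, v), lcm(s, l)), h)) divides f. f > 0, so lcm(a, lcm(lcm(lcm(m, v), lcm(s, l)), h)) ≤ f. By multiplying by a non-negative, lcm(a, lcm(lcm(lcm(m, v), lcm(s, l)), h)) * i ≤ f * i.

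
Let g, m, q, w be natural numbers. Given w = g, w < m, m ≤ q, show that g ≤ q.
From w = g and w < m, g < m. Because m ≤ q, g < q. Then g ≤ q.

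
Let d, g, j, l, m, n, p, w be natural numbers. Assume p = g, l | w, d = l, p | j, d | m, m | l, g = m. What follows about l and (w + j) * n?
l | (w + j) * n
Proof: Because p = g and g = m, p = m. d = l and d | m, thus l | m. m | l, so m = l. p = m, so p = l. p | j, so l | j. Since l | w, l | w + j. Then l | (w + j) * n.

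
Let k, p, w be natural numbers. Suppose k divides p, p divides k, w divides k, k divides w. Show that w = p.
p divides k and k divides p, thus p = k. k divides w and w divides k, therefore k = w. Since p = k, p = w. Then w = p.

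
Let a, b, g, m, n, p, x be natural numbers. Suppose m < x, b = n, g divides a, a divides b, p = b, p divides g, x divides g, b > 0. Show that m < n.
g divides a and a divides b, so g divides b. p = b and p divides g, hence b divides g. g divides b, so g = b. x divides g, so x divides b. Since b > 0, x ≤ b. Since b = n, x ≤ n. m < x, so m < n.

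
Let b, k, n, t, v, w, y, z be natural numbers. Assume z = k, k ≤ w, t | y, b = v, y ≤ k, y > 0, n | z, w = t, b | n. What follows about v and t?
v | t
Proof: b = v and b | n, therefore v | n. Since w = t and k ≤ w, k ≤ t. Since t | y and y > 0, t ≤ y. Since y ≤ k, t ≤ k. Since k ≤ t, k = t. From z = k and n | z, n | k. From k = t, n | t. Since v | n, v | t.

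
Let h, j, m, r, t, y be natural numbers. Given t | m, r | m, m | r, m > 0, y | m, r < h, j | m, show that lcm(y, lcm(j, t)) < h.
j | m and t | m, therefore lcm(j, t) | m. Since y | m, lcm(y, lcm(j, t)) | m. Since m > 0, lcm(y, lcm(j, t)) ≤ m. r | m and m | r, therefore r = m. Since r < h, m < h. Since lcm(y, lcm(j, t)) ≤ m, lcm(y, lcm(j, t)) < h.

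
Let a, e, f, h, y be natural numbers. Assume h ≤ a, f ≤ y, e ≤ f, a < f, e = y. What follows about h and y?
h < y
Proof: e = y and e ≤ f, so y ≤ f. f ≤ y, so f = y. Since a < f, a < y. h ≤ a, so h < y.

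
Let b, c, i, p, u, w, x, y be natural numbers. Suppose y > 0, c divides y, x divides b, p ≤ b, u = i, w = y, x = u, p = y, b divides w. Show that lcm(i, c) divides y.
w = y and b divides w, so b divides y. y > 0, so b ≤ y. p = y and p ≤ b, therefore y ≤ b. b ≤ y, so b = y. Since x = u and u = i, x = i. Since x divides b, i divides b. Since b = y, i divides y. From c divides y, lcm(i, c) divides y.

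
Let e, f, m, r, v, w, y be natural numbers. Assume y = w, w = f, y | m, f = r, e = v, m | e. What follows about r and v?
r | v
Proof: w = f and f = r, hence w = r. Because y = w and y | m, w | m. Since m | e, w | e. Since e = v, w | v. w = r, so r | v.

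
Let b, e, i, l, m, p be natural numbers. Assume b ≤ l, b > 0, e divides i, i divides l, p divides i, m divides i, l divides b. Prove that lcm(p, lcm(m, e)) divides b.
m divides i and e divides i, therefore lcm(m, e) divides i. Since p divides i, lcm(p, lcm(m, e)) divides i. l divides b and b > 0, therefore l ≤ b. Since b ≤ l, l = b. Since i divides l, i divides b. lcm(p, lcm(m, e)) divides i, so lcm(p, lcm(m, e)) divides b.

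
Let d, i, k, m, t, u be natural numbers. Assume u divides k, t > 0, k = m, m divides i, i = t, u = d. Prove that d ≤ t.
Since k = m and u divides k, u divides m. Since m divides i, u divides i. Since u = d, d divides i. Since i = t, d divides t. Because t > 0, d ≤ t.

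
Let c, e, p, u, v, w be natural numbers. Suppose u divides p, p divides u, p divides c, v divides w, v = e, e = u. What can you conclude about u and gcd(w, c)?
u divides gcd(w, c)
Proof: From v = e and e = u, v = u. Because v divides w, u divides w. p divides u and u divides p, hence p = u. Since p divides c, u divides c. u divides w, so u divides gcd(w, c).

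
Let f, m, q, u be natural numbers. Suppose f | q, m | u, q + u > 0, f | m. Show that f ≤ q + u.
f | m and m | u, so f | u. Since f | q, f | q + u. Because q + u > 0, f ≤ q + u.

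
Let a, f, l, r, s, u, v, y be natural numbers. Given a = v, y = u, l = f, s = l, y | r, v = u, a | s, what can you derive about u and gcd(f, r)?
u | gcd(f, r)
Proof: s = l and l = f, thus s = f. a = v and v = u, hence a = u. a | s, so u | s. s = f, so u | f. From y = u and y | r, u | r. u | f, so u | gcd(f, r).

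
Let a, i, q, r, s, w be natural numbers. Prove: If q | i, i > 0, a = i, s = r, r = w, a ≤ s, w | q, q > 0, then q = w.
From q | i and i > 0, q ≤ i. s = r and r = w, thus s = w. a ≤ s, so a ≤ w. Because a = i, i ≤ w. Since q ≤ i, q ≤ w. From w | q and q > 0, w ≤ q. Since q ≤ w, q = w.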